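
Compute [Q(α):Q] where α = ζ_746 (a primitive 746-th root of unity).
[Q(α):Q] = 372

The minimal polynomial of ζ_746 over Q is the 746-th cyclotomic polynomial Φ_746(x), which is irreducible over Q and has degree φ(746) = 372. Hence [Q(α):Q] = φ(746) = 372.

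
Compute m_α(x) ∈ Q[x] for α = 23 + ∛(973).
m_α(x) = x^3 - 69x^2 + 1587x - 13140

Set β = α - 23 = ∛(973), so β^3 = 973. Then (α - 23)^3 - 973 = 0, i.e. α is a root of g(x) = (x - 23)^3 - 973 = x^3 - 69x^2 + 1587x - 13140. Since g(x) = h(x - 23) where h(x) = x^3 - 973, and h is irreducible over Q (because 973 is not a perfect cube, so h has no rational root, and a monic cubic with no rational root is irreducible), g is also irreducible (irreducibility is preserved under the substitution x → x - 23). Hence m_α(x) = x^3 - 69x^2 + 1587x - 13140.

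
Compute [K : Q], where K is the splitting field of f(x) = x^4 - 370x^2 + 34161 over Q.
[K : Q] = 4

Solving the quadratic in x^2: x^2 = (370 ± √(370^2 - 4·34161))/2 = (370 ± √256)/2 = (370 ± 16)/2, giving x^2 = 177 or x^2 = 193. So f(x) = (x^2 - 177)(x^2 - 193) and the roots of f are ±√177, ±√193. Hence the splitting field is K = Q(√177, √193). Since 177 and 193 are distinct squarefree integers > 1, their product 34161 is not a perfect square, so √193 ∉ Q(√177). By the tower law [K:Q] = [Q(√177,√193):Q(√177)] · [Q(√177):Q] = 2 · 2 = 4.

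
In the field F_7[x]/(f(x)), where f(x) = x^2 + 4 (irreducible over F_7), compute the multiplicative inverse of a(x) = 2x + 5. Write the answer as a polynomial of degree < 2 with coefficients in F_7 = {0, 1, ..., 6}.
a(x)^(-1) ≡ 2x + 2 (mod f(x))

Since f is irreducible over F_7, F_7[x]/(f) is a field and a(x) ≠ 0 has an inverse. Apply the extended Euclidean algorithm to f(x) and a(x) in F_7[x]: f(x) = (4x + 4)·a(x) + (5). The last nonzero remainder is the constant 5 = gcd(f, a) in F_7. Back-substituting through the division chain expresses 5 = s(x)·a(x) + t(x)·f(x) with s(x) ≡ 3x + 3 (mod f), so (3x + 3)·a(x) ≡ 5 (mod f). Multiplying by 5^(-1) ≡ 3 in F_7 gives a(x)^(-1) ≡ 3·(3x + 3) ≡ 2x + 2 (mod f). Check: (2x + 5)·(2x + 2) = 4x^2 + 3 ≡ 1 (mod x^2 + 4).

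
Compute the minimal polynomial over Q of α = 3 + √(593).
m_α(x) = x^2 - 6x - 584

From α - 3 = √(593), squaring gives (α - 3)^2 = 593, i.e. α^2 - 6α + 9 = 593, so α^2 - 6α - 584 = 0. The discriminant of x^2 - 6x - 584 is (-6)^2 - 4·(-584) = 36 + 2336 = 2372, and 4·(593) is not a perfect square in Q since 593 is squarefree and ≠ 1. Hence x^2 - 6x - 584 is irreducible over Q and is the minimal polynomial of α.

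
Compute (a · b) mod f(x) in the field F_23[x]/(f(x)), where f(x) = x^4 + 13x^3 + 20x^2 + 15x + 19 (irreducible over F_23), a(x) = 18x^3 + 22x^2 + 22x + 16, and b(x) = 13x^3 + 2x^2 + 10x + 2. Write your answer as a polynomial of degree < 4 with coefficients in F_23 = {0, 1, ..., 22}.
a · b ≡ 13x^3 + 17x^2 + 12x + 17 (mod f(x))

Multiply in F_23[x]: a(x)·b(x) = (18x^3 + 22x^2 + 22x + 16)·(13x^3 + 2x^2 + 10x + 2) = 4x^6 + 4x^4 + 2x^3 + 20x^2 + 20x + 9. This has degree ≥ 4, so divide by f(x) over F_23: 4x^6 + 4x^4 + 2x^3 + 20x^2 + 20x + 9 = (4x^2 + 17x + 2)·(x^4 + 13x^3 + 20x^2 + 15x + 19) + (13x^3 + 17x^2 + 12x + 17). Hence a·b ≡ 13x^3 + 17x^2 + 12x + 17 (mod f). (F_23[x]/(f) is a field with 23^4 = 279841 elements since f is irreducible of degree 4.)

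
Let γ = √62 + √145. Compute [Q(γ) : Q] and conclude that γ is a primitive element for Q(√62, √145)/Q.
[Q(γ) : Q] = 4 (equivalently, Q(γ) = Q(√62, √145))

Obviously Q(γ) ⊆ Q(√62, √145), and [Q(√62, √145):Q] = 4 (since 62, 145 are distinct squarefree integers > 1 with 8990 not a perfect square). To show equality we compute the minimal polynomial of γ. From γ = √62 + √145: γ^2 = 62 + 2√(8990) + 145 = 207 + 2√(8990), so γ^2 - 207 = 2√(8990); squaring, (γ^2 - 207)^2 = 4·8990, i.e. γ^4 - 414γ^2 + 42849 - 35960 = 0, i.e. γ^4 - 414γ^2 + 6889 = 0. So γ is a root of x^4 - 414x^2 + 6889. This polynomial is irreducible over Q: it has no rational root (each ±√62 ± √145 is irrational), and any factorization into two quadratics over Q would force √(8990) ∈ Q (pairing opposite roots) or √62, √145 ∈ Q (other pairings), all impossible. Hence [Q(γ):Q] = 4 = [Q(√62, √145):Q], so Q(γ) = Q(√62, √145).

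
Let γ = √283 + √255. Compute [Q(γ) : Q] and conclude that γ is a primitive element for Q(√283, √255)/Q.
[Q(γ) : Q] = 4 (equivalently, Q(γ) = Q(√283, √255))

Obviously Q(γ) ⊆ Q(√283, √255), and [Q(√283, √255):Q] = 4 (since 283, 255 are distinct squarefree integers > 1 with 72165 not a perfect square). To show equality we compute the minimal polynomial of γ. From γ = √283 + √255: γ^2 = 283 + 2√(72165) + 255 = 538 + 2√(72165), so γ^2 - 538 = 2√(72165); squaring, (γ^2 - 538)^2 = 4·72165, i.e. γ^4 - 1076γ^2 + 289444 - 288660 = 0, i.e. γ^4 - 1076γ^2 + 784 = 0. So γ is a root of x^4 - 1076x^2 + 784. This polynomial is irreducible over Q: it has no rational root (each ±√283 ± √255 is irrational), and any factorization into two quadratics over Q would force √(72165) ∈ Q (pairing opposite roots) or √283, √255 ∈ Q (other pairings), all impossible. Hence [Q(γ):Q] = 4 = [Q(√283, √255):Q], so Q(γ) = Q(√283, √255).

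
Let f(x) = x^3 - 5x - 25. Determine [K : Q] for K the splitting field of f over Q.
[K : Q] = 6

By the rational root test, any rational root of the monic integer polynomial f(x) = x^3 - 5x - 25 must be an integer dividing the constant term -25, i.e. one of ±{1, 5, 25}. Evaluating: f(1) = -29, f(-1) = -21, f(5) = 75, f(-5) = -125, f(25) = 15475, f(-25) = -15525; none is 0, so f has no rational root and is therefore irreducible over Q (a cubic with no linear factor over a field is irreducible). For an irreducible cubic, the Galois group is A_3 or S_3 according as the discriminant disc(f) = -4a^3 - 27b^2 = -4·(-5)^3 - 27·(-25)^2 = -16375 is or is not a square in Q. Here disc(f) = -16375 is not a perfect square in Q, so the Galois group of f over Q is not contained in A_3 and must be all of S_3. The splitting field has degree |S_3| = 6 over Q, so [K : Q] = 6.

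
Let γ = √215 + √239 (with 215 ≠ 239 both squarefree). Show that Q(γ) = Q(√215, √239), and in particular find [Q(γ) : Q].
[Q(γ) : Q] = 4 (equivalently, Q(γ) = Q(√215, √239))

Obviously Q(γ) ⊆ Q(√215, √239), and [Q(√215, √239):Q] = 4 (since 215, 239 are distinct squarefree integers > 1 with 51385 not a perfect square). To show equality we compute the minimal polynomial of γ. From γ = √215 + √239: γ^2 = 215 + 2√(51385) + 239 = 454 + 2√(51385), so γ^2 - 454 = 2√(51385); squaring, (γ^2 - 454)^2 = 4·51385, i.e. γ^4 - 908γ^2 + 206116 - 205540 = 0, i.e. γ^4 - 908γ^2 + 576 = 0. So γ is a root of x^4 - 908x^2 + 576. This polynomial is irreducible over Q: it has no rational root (each ±√215 ± √239 is irrational), and any factorization into two quadratics over Q would force √(51385) ∈ Q (pairing opposite roots) or √215, √239 ∈ Q (other pairings), all impossible. Hence [Q(γ):Q] = 4 = [Q(√215, √239):Q], so Q(γ) = Q(√215, √239).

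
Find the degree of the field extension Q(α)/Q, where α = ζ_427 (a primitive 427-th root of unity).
[Q(α):Q] = 360

The minimal polynomial of ζ_427 over Q is the 427-th cyclotomic polynomial Φ_427(x), which is irreducible over Q and has degree φ(427) = 360. Hence [Q(α):Q] = φ(427) = 360.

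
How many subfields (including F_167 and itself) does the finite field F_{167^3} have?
F_{167^3} has 2 subfields

The subfields of F_{p^n} are exactly the fields F_{p^d} for d | n (each is the fixed field of the unique index-d subgroup of Gal(F_{p^n}/F_p) ≅ Z/nZ). The divisors of n = 3 are {1, 3}, giving 2 subfields: F_{167^1}, F_{167^3}.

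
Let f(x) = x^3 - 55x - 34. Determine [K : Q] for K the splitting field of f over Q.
[K : Q] = 6

By the rational root test, any rational root of the monic integer polynomial f(x) = x^3 - 55x - 34 must be an integer dividing the constant term -34, i.e. one of ±{1, 2, 17, 34}. Evaluating: f(1) = -88, f(-1) = 20, f(2) = -136, f(-2) = 68, f(17) = 3944, f(-17) = -4012, f(34) = 37400, f(-34) = -37468; none is 0, so f has no rational root and is therefore irreducible over Q (a cubic with no linear factor over a field is irreducible). For an irreducible cubic, the Galois group is A_3 or S_3 according as the discriminant disc(f) = -4a^3 - 27b^2 = -4·(-55)^3 - 27·(-34)^2 = 634288 is or is not a square in Q. Here disc(f) = 634288 is not a perfect square in Q, so the Galois group of f over Q is not contained in A_3 and must be all of S_3. The splitting field has degree |S_3| = 6 over Q, so [K : Q] = 6.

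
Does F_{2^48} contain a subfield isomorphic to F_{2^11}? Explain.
No: F_{2^11} is not a subfield of F_{2^48}

F_{p^m} embeds in F_{p^n} iff m | n. Here 11 ∤ 48 (since 48 = 4·11 + 4 with remainder 4 ≠ 0), so F_{2^11} is not a subfield of F_{2^48}. Equivalently: if it were, the tower law would give 11 = [F_{2^11}:F_2] dividing [F_{2^48}:F_2] = 48, contradiction.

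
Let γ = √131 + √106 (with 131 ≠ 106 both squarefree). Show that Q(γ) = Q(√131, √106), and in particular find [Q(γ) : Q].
[Q(γ) : Q] = 4 (equivalently, Q(γ) = Q(√131, √106))

Obviously Q(γ) ⊆ Q(√131, √106), and [Q(√131, √106):Q] = 4 (since 131, 106 are distinct squarefree integers > 1 with 13886 not a perfect square). To show equality we compute the minimal polynomial of γ. From γ = √131 + √106: γ^2 = 131 + 2√(13886) + 106 = 237 + 2√(13886), so γ^2 - 237 = 2√(13886); squaring, (γ^2 - 237)^2 = 4·13886, i.e. γ^4 - 474γ^2 + 56169 - 55544 = 0, i.e. γ^4 - 474γ^2 + 625 = 0. So γ is a root of x^4 - 474x^2 + 625. This polynomial is irreducible over Q: it has no rational root (each ±√131 ± √106 is irrational), and any factorization into two quadratics over Q would force √(13886) ∈ Q (pairing opposite roots) or √131, √106 ∈ Q (other pairings), all impossible. Hence [Q(γ):Q] = 4 = [Q(√131, √106):Q], so Q(γ) = Q(√131, √106).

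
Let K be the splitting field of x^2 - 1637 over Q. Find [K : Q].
[K : Q] = 2

f(x) = x^2 - 1637 factors as (x - √1637)(x + √1637). The splitting field is K = Q(√1637). Since 1637 is squarefree and > 1, it is not a perfect square, so x^2 - 1637 is irreducible over Q and [Q(√1637) : Q] = 2. Hence [K : Q] = 2.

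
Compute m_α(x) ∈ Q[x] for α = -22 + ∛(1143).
m_α(x) = x^3 + 66x^2 + 1452x + 9505

Set β = α + 22 = ∛(1143), so β^3 = 1143. Then (α + 22)^3 - 1143 = 0, i.e. α is a root of g(x) = (x + 22)^3 - 1143 = x^3 + 66x^2 + 1452x + 9505. Since g(x) = h(x + 22) where h(x) = x^3 - 1143, and h is irreducible over Q (because 1143 is not a perfect cube, so h has no rational root, and a monic cubic with no rational root is irreducible), g is also irreducible (irreducibility is preserved under the substitution x → x + 22). Hence m_α(x) = x^3 + 66x^2 + 1452x + 9505.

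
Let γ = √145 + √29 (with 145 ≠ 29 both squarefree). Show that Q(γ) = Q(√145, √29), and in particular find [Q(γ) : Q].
[Q(γ) : Q] = 4 (equivalently, Q(γ) = Q(√145, √29))

Obviously Q(γ) ⊆ Q(√145, √29), and [Q(√145, √29):Q] = 4 (since 145, 29 are distinct squarefree integers > 1 with 4205 not a perfect square). To show equality we compute the minimal polynomial of γ. From γ = √145 + √29: γ^2 = 145 + 2√(4205) + 29 = 174 + 2√(4205), so γ^2 - 174 = 2√(4205); squaring, (γ^2 - 174)^2 = 4·4205, i.e. γ^4 - 348γ^2 + 30276 - 16820 = 0, i.e. γ^4 - 348γ^2 + 13456 = 0. So γ is a root of x^4 - 348x^2 + 13456. This polynomial is irreducible over Q: it has no rational root (each ±√145 ± √29 is irrational), and any factorization into two quadratics over Q would force √(4205) ∈ Q (pairing opposite roots) or √145, √29 ∈ Q (other pairings), all impossible. Hence [Q(γ):Q] = 4 = [Q(√145, √29):Q], so Q(γ) = Q(√145, √29).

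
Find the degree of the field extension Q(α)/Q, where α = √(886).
[Q(α):Q] = 2

[Q(α):Q] equals the degree of the minimal polynomial of α. Here α^2 = 886 and x^2 - 886 is irreducible (d = 886 is squarefree, ≠ 1, hence not a square), so deg(m_α) = 2. Thus [Q(α):Q] = 2.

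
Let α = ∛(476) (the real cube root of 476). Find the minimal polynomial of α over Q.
m_α(x) = x^3 - 476

α satisfies α^3 = 476, so x^3 - 476 annihilates α. By the rational root test, a rational root p/q (in lowest terms) of x^3 - 476 would satisfy p^3 = 476 q^3, forcing q = 1 and p^3 = 476; but 476 is not a perfect cube, contradiction. A monic cubic over Q with no rational root is irreducible (any nontrivial factorization would include a linear factor). Hence x^3 - 476 is the minimal polynomial of α, and in particular [Q(α):Q] = 3.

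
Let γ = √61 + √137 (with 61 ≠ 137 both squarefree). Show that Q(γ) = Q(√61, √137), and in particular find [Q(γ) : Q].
[Q(γ) : Q] = 4 (equivalently, Q(γ) = Q(√61, √137))

Obviously Q(γ) ⊆ Q(√61, √137), and [Q(√61, √137):Q] = 4 (since 61, 137 are distinct squarefree integers > 1 with 8357 not a perfect square). To show equality we compute the minimal polynomial of γ. From γ = √61 + √137: γ^2 = 61 + 2√(8357) + 137 = 198 + 2√(8357), so γ^2 - 198 = 2√(8357); squaring, (γ^2 - 198)^2 = 4·8357, i.e. γ^4 - 396γ^2 + 39204 - 33428 = 0, i.e. γ^4 - 396γ^2 + 5776 = 0. So γ is a root of x^4 - 396x^2 + 5776. This polynomial is irreducible over Q: it has no rational root (each ±√61 ± √137 is irrational), and any factorization into two quadratics over Q would force √(8357) ∈ Q (pairing opposite roots) or √61, √137 ∈ Q (other pairings), all impossible. Hence [Q(γ):Q] = 4 = [Q(√61, √137):Q], so Q(γ) = Q(√61, √137).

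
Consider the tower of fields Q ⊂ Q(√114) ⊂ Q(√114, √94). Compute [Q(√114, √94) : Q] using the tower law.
[Q(√114, √94) : Q] = 4

[Q(√114):Q] = 2 (min poly x^2 - 114, irreducible since 114 is squarefree > 1). For the top step, suppose √94 ∈ Q(√114), say √94 = c + d√114 with c, d ∈ Q. Squaring: 94 = c^2 + 114d^2 + 2cd√114. Since √114 ∉ Q this forces 2cd = 0. If d = 0 then √94 = c ∈ Q, contradicting 94 squarefree > 1. If c = 0 then 94 = 114d^2, so 114·94 = (114d)^2 is a perfect square in Q — but 114·94 = 10716 is not a perfect square (since 114 and 94 are distinct squarefree integers). Contradiction. Hence √94 ∉ Q(√114), so x^2 - 94 stays irreducible over Q(√114) and [Q(√114, √94) : Q(√114)] = 2. By the tower law, [Q(√114, √94) : Q] = 2 · 2 = 4.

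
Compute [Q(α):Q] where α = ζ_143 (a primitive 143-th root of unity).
[Q(α):Q] = 120

The minimal polynomial of ζ_143 over Q is the 143-th cyclotomic polynomial Φ_143(x), which is irreducible over Q and has degree φ(143) = 120. Hence [Q(α):Q] = φ(143) = 120.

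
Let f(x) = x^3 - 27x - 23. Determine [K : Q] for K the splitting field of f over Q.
[K : Q] = 6

By the rational root test, any rational root of the monic integer polynomial f(x) = x^3 - 27x - 23 must be an integer dividing the constant term -23, i.e. one of ±{1, 23}. Evaluating: f(1) = -49, f(-1) = 3, f(23) = 11523, f(-23) = -11569; none is 0, so f has no rational root and is therefore irreducible over Q (a cubic with no linear factor over a field is irreducible). For an irreducible cubic, the Galois group is A_3 or S_3 according as the discriminant disc(f) = -4a^3 - 27b^2 = -4·(-27)^3 - 27·(-23)^2 = 64449 is or is not a square in Q. Here disc(f) = 64449 is not a perfect square in Q, so the Galois group of f over Q is not contained in A_3 and must be all of S_3. The splitting field has degree |S_3| = 6 over Q, so [K : Q] = 6.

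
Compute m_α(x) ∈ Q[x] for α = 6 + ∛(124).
m_α(x) = x^3 - 18x^2 + 108x - 340

Set β = α - 6 = ∛(124), so β^3 = 124. Then (α - 6)^3 - 124 = 0, i.e. α is a root of g(x) = (x - 6)^3 - 124 = x^3 - 18x^2 + 108x - 340. Since g(x) = h(x - 6) where h(x) = x^3 - 124, and h is irreducible over Q (because 124 is not a perfect cube, so h has no rational root, and a monic cubic with no rational root is irreducible), g is also irreducible (irreducibility is preserved under the substitution x → x - 6). Hence m_α(x) = x^3 - 18x^2 + 108x - 340.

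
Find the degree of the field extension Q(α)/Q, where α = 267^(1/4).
[Q(α):Q] = 4

α is a root of x^4 - 267. By Eisenstein's criterion at the prime p = 3 (which divides the constant term 267 but p^2 = 9 does not, since 267 is squarefree), x^4 - 267 is irreducible over Q. Hence [Q(α):Q] = 4.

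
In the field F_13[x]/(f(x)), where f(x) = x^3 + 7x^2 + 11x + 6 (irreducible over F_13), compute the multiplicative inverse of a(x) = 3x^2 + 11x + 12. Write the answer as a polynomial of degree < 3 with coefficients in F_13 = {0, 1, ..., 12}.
a(x)^(-1) ≡ 12x^2 + 11x + 1 (mod f(x))

Since f is irreducible over F_13, F_13[x]/(f) is a field and a(x) ≠ 0 has an inverse. Apply the extended Euclidean algorithm to f(x) and a(x) in F_13[x]: f(x) = (9x + 4)·a(x) + (2x + 10);  a(x) = (8x + 11)·(2x + 10) + (6). The last nonzero remainder is the constant 6 = gcd(f, a) in F_13. Back-substituting through the division chain expresses 6 = s(x)·a(x) + t(x)·f(x) with s(x) ≡ 7x^2 + x + 6 (mod f), so (7x^2 + x + 6)·a(x) ≡ 6 (mod f). Multiplying by 6^(-1) ≡ 11 in F_13 gives a(x)^(-1) ≡ 11·(7x^2 + x + 6) ≡ 12x^2 + 11x + 1 (mod f). Check: (3x^2 + 11x + 12)·(12x^2 + 11x + 1) = 10x^4 + 9x^3 + 8x^2 + 12 ≡ 1 (mod x^3 + 7x^2 + 11x + 6).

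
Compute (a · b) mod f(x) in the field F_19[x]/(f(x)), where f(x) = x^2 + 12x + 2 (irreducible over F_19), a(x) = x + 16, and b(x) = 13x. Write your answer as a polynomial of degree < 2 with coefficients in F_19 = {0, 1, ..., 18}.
a · b ≡ 14x + 12 (mod f(x))

Multiply in F_19[x]: a(x)·b(x) = (x + 16)·(13x) = 13x^2 + 18x. This has degree ≥ 2, so divide by f(x) over F_19: 13x^2 + 18x = (13)·(x^2 + 12x + 2) + (14x + 12). Hence a·b ≡ 14x + 12 (mod f). (F_19[x]/(f) is a field with 19^2 = 361 elements since f is irreducible of degree 2.)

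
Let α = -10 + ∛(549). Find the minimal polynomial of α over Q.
m_α(x) = x^3 + 30x^2 + 300x + 451

Set β = α + 10 = ∛(549), so β^3 = 549. Then (α + 10)^3 - 549 = 0, i.e. α is a root of g(x) = (x + 10)^3 - 549 = x^3 + 30x^2 + 300x + 451. Since g(x) = h(x + 10) where h(x) = x^3 - 549, and h is irreducible over Q (because 549 is not a perfect cube, so h has no rational root, and a monic cubic with no rational root is irreducible), g is also irreducible (irreducibility is preserved under the substitution x → x + 10). Hence m_α(x) = x^3 + 30x^2 + 300x + 451.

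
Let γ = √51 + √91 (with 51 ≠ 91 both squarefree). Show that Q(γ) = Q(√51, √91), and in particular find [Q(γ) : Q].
[Q(γ) : Q] = 4 (equivalently, Q(γ) = Q(√51, √91))

Obviously Q(γ) ⊆ Q(√51, √91), and [Q(√51, √91):Q] = 4 (since 51, 91 are distinct squarefree integers > 1 with 4641 not a perfect square). To show equality we compute the minimal polynomial of γ. From γ = √51 + √91: γ^2 = 51 + 2√(4641) + 91 = 142 + 2√(4641), so γ^2 - 142 = 2√(4641); squaring, (γ^2 - 142)^2 = 4·4641, i.e. γ^4 - 284γ^2 + 20164 - 18564 = 0, i.e. γ^4 - 284γ^2 + 1600 = 0. So γ is a root of x^4 - 284x^2 + 1600. This polynomial is irreducible over Q: it has no rational root (each ±√51 ± √91 is irrational), and any factorization into two quadratics over Q would force √(4641) ∈ Q (pairing opposite roots) or √51, √91 ∈ Q (other pairings), all impossible. Hence [Q(γ):Q] = 4 = [Q(√51, √91):Q], so Q(γ) = Q(√51, √91).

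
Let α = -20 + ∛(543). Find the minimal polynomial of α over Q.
m_α(x) = x^3 + 60x^2 + 1200x + 7457

Set β = α + 20 = ∛(543), so β^3 = 543. Then (α + 20)^3 - 543 = 0, i.e. α is a root of g(x) = (x + 20)^3 - 543 = x^3 + 60x^2 + 1200x + 7457. Since g(x) = h(x + 20) where h(x) = x^3 - 543, and h is irreducible over Q (because 543 is not a perfect cube, so h has no rational root, and a monic cubic with no rational root is irreducible), g is also irreducible (irreducibility is preserved under the substitution x → x + 20). Hence m_α(x) = x^3 + 60x^2 + 1200x + 7457.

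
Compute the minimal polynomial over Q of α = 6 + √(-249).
m_α(x) = x^2 - 12x + 285

From α - 6 = √(-249), squaring gives (α - 6)^2 = -249, i.e. α^2 - 12α + 36 = -249, so α^2 - 12α + 285 = 0. The discriminant of x^2 - 12x + 285 is (-12)^2 - 4·(285) = 144 - 1140 = -996, and 4·(-249) is not a perfect square in Q since -249 is squarefree and ≠ 1. Hence x^2 - 12x + 285 is irreducible over Q and is the minimal polynomial of α.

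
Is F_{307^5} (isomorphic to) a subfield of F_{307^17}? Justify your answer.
No: F_{307^5} is not a subfield of F_{307^17}

F_{p^m} embeds in F_{p^n} iff m | n. Here 5 ∤ 17 (since 17 = 3·5 + 2 with remainder 2 ≠ 0), so F_{307^5} is not a subfield of F_{307^17}. Equivalently: if it were, the tower law would give 5 = [F_{307^5}:F_307] dividing [F_{307^17}:F_307] = 17, contradiction.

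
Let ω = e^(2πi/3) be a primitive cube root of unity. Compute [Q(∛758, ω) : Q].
[Q(∛758, ω) : Q] = 6

[Q(∛758):Q] = 3 (min poly x^3 - 758, irreducible since 758 is not a perfect cube). [Q(ω):Q] = 2 (min poly x^2 + x + 1). Since Q(∛758) ⊂ R and ω ∉ R, we have ω ∉ Q(∛758), so x^2 + x + 1 remains irreducible over Q(∛758) and [Q(∛758, ω) : Q(∛758)] = 2. By the tower law, [Q(∛758, ω) : Q] = 3 · 2 = 6. (In fact Q(∛758, ω) is the splitting field of x^3 - 758 over Q.)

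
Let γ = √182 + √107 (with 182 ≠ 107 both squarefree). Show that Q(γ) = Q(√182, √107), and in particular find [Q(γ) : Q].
[Q(γ) : Q] = 4 (equivalently, Q(γ) = Q(√182, √107))

Obviously Q(γ) ⊆ Q(√182, √107), and [Q(√182, √107):Q] = 4 (since 182, 107 are distinct squarefree integers > 1 with 19474 not a perfect square). To show equality we compute the minimal polynomial of γ. From γ = √182 + √107: γ^2 = 182 + 2√(19474) + 107 = 289 + 2√(19474), so γ^2 - 289 = 2√(19474); squaring, (γ^2 - 289)^2 = 4·19474, i.e. γ^4 - 578γ^2 + 83521 - 77896 = 0, i.e. γ^4 - 578γ^2 + 5625 = 0. So γ is a root of x^4 - 578x^2 + 5625. This polynomial is irreducible over Q: it has no rational root (each ±√182 ± √107 is irrational), and any factorization into two quadratics over Q would force √(19474) ∈ Q (pairing opposite roots) or √182, √107 ∈ Q (other pairings), all impossible. Hence [Q(γ):Q] = 4 = [Q(√182, √107):Q], so Q(γ) = Q(√182, √107).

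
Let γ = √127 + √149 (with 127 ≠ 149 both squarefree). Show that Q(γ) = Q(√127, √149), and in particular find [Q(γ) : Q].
[Q(γ) : Q] = 4 (equivalently, Q(γ) = Q(√127, √149))

Obviously Q(γ) ⊆ Q(√127, √149), and [Q(√127, √149):Q] = 4 (since 127, 149 are distinct squarefree integers > 1 with 18923 not a perfect square). To show equality we compute the minimal polynomial of γ. From γ = √127 + √149: γ^2 = 127 + 2√(18923) + 149 = 276 + 2√(18923), so γ^2 - 276 = 2√(18923); squaring, (γ^2 - 276)^2 = 4·18923, i.e. γ^4 - 552γ^2 + 76176 - 75692 = 0, i.e. γ^4 - 552γ^2 + 484 = 0. So γ is a root of x^4 - 552x^2 + 484. This polynomial is irreducible over Q: it has no rational root (each ±√127 ± √149 is irrational), and any factorization into two quadratics over Q would force √(18923) ∈ Q (pairing opposite roots) or √127, √149 ∈ Q (other pairings), all impossible. Hence [Q(γ):Q] = 4 = [Q(√127, √149):Q], so Q(γ) = Q(√127, √149).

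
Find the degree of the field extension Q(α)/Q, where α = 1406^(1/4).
[Q(α):Q] = 4

α is a root of x^4 - 1406. By Eisenstein's criterion at the prime p = 2 (which divides the constant term 1406 but p^2 = 4 does not, since 1406 is squarefree), x^4 - 1406 is irreducible over Q. Hence [Q(α):Q] = 4.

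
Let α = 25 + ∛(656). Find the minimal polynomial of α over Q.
m_α(x) = x^3 - 75x^2 + 1875x - 16281

Set β = α - 25 = ∛(656), so β^3 = 656. Then (α - 25)^3 - 656 = 0, i.e. α is a root of g(x) = (x - 25)^3 - 656 = x^3 - 75x^2 + 1875x - 16281. Since g(x) = h(x - 25) where h(x) = x^3 - 656, and h is irreducible over Q (because 656 is not a perfect cube, so h has no rational root, and a monic cubic with no rational root is irreducible), g is also irreducible (irreducibility is preserved under the substitution x → x - 25). Hence m_α(x) = x^3 - 75x^2 + 1875x - 16281.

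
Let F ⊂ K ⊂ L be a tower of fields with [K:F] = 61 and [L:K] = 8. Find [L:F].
[L:F] = 488

The tower law says that for any tower of field extensions F ⊂ K ⊂ L with finite degrees, [L:F] = [L:K] · [K:F]. Here this gives [L:F] = 8 · 61 = 488.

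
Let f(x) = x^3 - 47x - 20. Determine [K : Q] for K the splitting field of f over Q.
[K : Q] = 6

By the rational root test, any rational root of the monic integer polynomial f(x) = x^3 - 47x - 20 must be an integer dividing the constant term -20, i.e. one of ±{1, 2, 4, 5, 10, 20}. Evaluating: f(1) = -66, f(-1) = 26, f(2) = -106, f(-2) = 66, f(4) = -144, f(-4) = 104, f(5) = -130, f(-5) = 90, f(10) = 510, f(-10) = -550, f(20) = 7040, f(-20) = -7080; none is 0, so f has no rational root and is therefore irreducible over Q (a cubic with no linear factor over a field is irreducible). For an irreducible cubic, the Galois group is A_3 or S_3 according as the discriminant disc(f) = -4a^3 - 27b^2 = -4·(-47)^3 - 27·(-20)^2 = 404492 is or is not a square in Q. Here disc(f) = 404492 is not a perfect square in Q, so the Galois group of f over Q is not contained in A_3 and must be all of S_3. The splitting field has degree |S_3| = 6 over Q, so [K : Q] = 6.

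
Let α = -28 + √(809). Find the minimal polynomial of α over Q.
m_α(x) = x^2 + 56x - 25

From α + 28 = √(809), squaring gives (α + 28)^2 = 809, i.e. α^2 + 56α + 784 = 809, so α^2 + 56α - 25 = 0. The discriminant of x^2 + 56x - 25 is (56)^2 - 4·(-25) = 3136 + 100 = 3236, and 4·(809) is not a perfect square in Q since 809 is squarefree and ≠ 1. Hence x^2 + 56x - 25 is irreducible over Q and is the minimal polynomial of α.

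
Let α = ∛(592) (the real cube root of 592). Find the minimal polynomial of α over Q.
m_α(x) = x^3 - 592

α satisfies α^3 = 592, so x^3 - 592 annihilates α. By the rational root test, a rational root p/q (in lowest terms) of x^3 - 592 would satisfy p^3 = 592 q^3, forcing q = 1 and p^3 = 592; but 592 is not a perfect cube, contradiction. A monic cubic over Q with no rational root is irreducible (any nontrivial factorization would include a linear factor). Hence x^3 - 592 is the minimal polynomial of α, and in particular [Q(α):Q] = 3.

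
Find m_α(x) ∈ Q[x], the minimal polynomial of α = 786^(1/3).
m_α(x) = x^3 - 786

α satisfies α^3 = 786, so x^3 - 786 annihilates α. By the rational root test, a rational root p/q (in lowest terms) of x^3 - 786 would satisfy p^3 = 786 q^3, forcing q = 1 and p^3 = 786; but 786 is not a perfect cube, contradiction. A monic cubic over Q with no rational root is irreducible (any nontrivial factorization would include a linear factor). Hence x^3 - 786 is the minimal polynomial of α, and in particular [Q(α):Q] = 3.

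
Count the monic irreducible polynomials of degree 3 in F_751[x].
There are 141188000 monic irreducible polynomials of degree 3 over F_751

Each element of F_{751^3} that lies in no proper subfield is a root of exactly one monic irreducible of degree 3 over F_751, and each such polynomial has 3 distinct roots in F_{751^3}. By Möbius inversion the count is N_751(3) = (1/3) Σ_{d|3} μ(3/d) · 751^d = (1/3)(μ(3)·751^1 + μ(1)·751^3) = 423564000/3 = 141188000.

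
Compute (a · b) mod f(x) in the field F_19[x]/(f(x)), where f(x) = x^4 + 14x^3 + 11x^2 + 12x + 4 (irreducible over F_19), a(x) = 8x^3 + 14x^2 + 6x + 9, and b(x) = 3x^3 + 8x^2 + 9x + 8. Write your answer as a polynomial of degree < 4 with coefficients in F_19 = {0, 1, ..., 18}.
a · b ≡ 8x^2 + 13x + 18 (mod f(x))

Multiply in F_19[x]: a(x)·b(x) = (8x^3 + 14x^2 + 6x + 9)·(3x^3 + 8x^2 + 9x + 8) = 5x^6 + 11x^5 + 12x^4 + 18x^3 + 10x^2 + 15x + 15. This has degree ≥ 4, so divide by f(x) over F_19: 5x^6 + 11x^5 + 12x^4 + 18x^3 + 10x^2 + 15x + 15 = (5x^2 + 17x + 4)·(x^4 + 14x^3 + 11x^2 + 12x + 4) + (8x^2 + 13x + 18). Hence a·b ≡ 8x^2 + 13x + 18 (mod f). (F_19[x]/(f) is a field with 19^4 = 130321 elements since f is irreducible of degree 4.)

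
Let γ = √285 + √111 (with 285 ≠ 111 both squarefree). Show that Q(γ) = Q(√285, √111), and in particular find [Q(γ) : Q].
[Q(γ) : Q] = 4 (equivalently, Q(γ) = Q(√285, √111))

Obviously Q(γ) ⊆ Q(√285, √111), and [Q(√285, √111):Q] = 4 (since 285, 111 are distinct squarefree integers > 1 with 31635 not a perfect square). To show equality we compute the minimal polynomial of γ. From γ = √285 + √111: γ^2 = 285 + 2√(31635) + 111 = 396 + 2√(31635), so γ^2 - 396 = 2√(31635); squaring, (γ^2 - 396)^2 = 4·31635, i.e. γ^4 - 792γ^2 + 156816 - 126540 = 0, i.e. γ^4 - 792γ^2 + 30276 = 0. So γ is a root of x^4 - 792x^2 + 30276. This polynomial is irreducible over Q: it has no rational root (each ±√285 ± √111 is irrational), and any factorization into two quadratics over Q would force √(31635) ∈ Q (pairing opposite roots) or √285, √111 ∈ Q (other pairings), all impossible. Hence [Q(γ):Q] = 4 = [Q(√285, √111):Q], so Q(γ) = Q(√285, √111).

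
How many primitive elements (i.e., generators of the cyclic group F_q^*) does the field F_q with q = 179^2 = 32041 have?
There are φ(32040) = 8448 primitive elements

F_q^* is cyclic of order q - 1 = 32040. A cyclic group of order m has exactly φ(m) generators. Here m = 32040 = 2^3 · 3^2 · 5 · 89, so the number of primitive elements is φ(32040) = 8448.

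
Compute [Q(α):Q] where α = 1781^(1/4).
[Q(α):Q] = 4

α is a root of x^4 - 1781. By Eisenstein's criterion at the prime p = 13 (which divides the constant term 1781 but p^2 = 169 does not, since 1781 is squarefree), x^4 - 1781 is irreducible over Q. Hence [Q(α):Q] = 4.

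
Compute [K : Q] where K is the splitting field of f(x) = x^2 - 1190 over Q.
[K : Q] = 2

f(x) = x^2 - 1190 factors as (x - √1190)(x + √1190). The splitting field is K = Q(√1190). Since 1190 is squarefree and > 1, it is not a perfect square, so x^2 - 1190 is irreducible over Q and [Q(√1190) : Q] = 2. Hence [K : Q] = 2.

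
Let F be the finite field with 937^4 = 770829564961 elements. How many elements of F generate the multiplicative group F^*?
There are φ(770829564960) = 160207331328 primitive elements

F_q^* is cyclic of order q - 1 = 770829564960. A cyclic group of order m has exactly φ(m) generators. Here m = 770829564960 = 2^5 · 3^2 · 5 · 7 · 13 · 67 · 87797, so the number of primitive elements is φ(770829564960) = 160207331328.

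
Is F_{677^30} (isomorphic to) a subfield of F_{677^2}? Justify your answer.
No: F_{677^30} is not a subfield of F_{677^2}

F_{p^m} embeds in F_{p^n} iff m | n. Here 30 ∤ 2 (since 2 = 0·30 + 2 with remainder 2 ≠ 0), so F_{677^30} is not a subfield of F_{677^2}. Equivalently: if it were, the tower law would give 30 = [F_{677^30}:F_677] dividing [F_{677^2}:F_677] = 2, contradiction.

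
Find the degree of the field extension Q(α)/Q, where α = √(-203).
[Q(α):Q] = 2

[Q(α):Q] equals the degree of the minimal polynomial of α. Here α^2 = -203 and x^2 + 203 is irreducible (d = -203 is squarefree, ≠ 1, hence not a square), so deg(m_α) = 2. Thus [Q(α):Q] = 2.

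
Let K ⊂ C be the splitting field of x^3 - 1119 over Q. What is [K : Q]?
[K : Q] = 6

The roots of x^3 - 1119 are ∛1119, ω∛1119, ω^2∛1119 where ω = e^(2πi/3) is a primitive cube root of unity, so K = Q(∛1119, ω). Now [Q(∛1119):Q] = 3 (since 1119 is not a perfect cube, x^3 - 1119 is irreducible) and [Q(ω):Q] = 2. Both 2 and 3 divide [K:Q], and [K:Q] ≤ 3·2 = 6, so [K:Q] = 6. (Equivalently: Q(∛1119) ⊂ R but ω ∉ R, so [K : Q(∛1119)] = 2.)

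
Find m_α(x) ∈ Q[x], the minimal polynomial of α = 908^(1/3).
m_α(x) = x^3 - 908

α satisfies α^3 = 908, so x^3 - 908 annihilates α. By the rational root test, a rational root p/q (in lowest terms) of x^3 - 908 would satisfy p^3 = 908 q^3, forcing q = 1 and p^3 = 908; but 908 is not a perfect cube, contradiction. A monic cubic over Q with no rational root is irreducible (any nontrivial factorization would include a linear factor). Hence x^3 - 908 is the minimal polynomial of α, and in particular [Q(α):Q] = 3.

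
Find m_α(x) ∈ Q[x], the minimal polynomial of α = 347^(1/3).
m_α(x) = x^3 - 347

α satisfies α^3 = 347, so x^3 - 347 annihilates α. By the rational root test, a rational root p/q (in lowest terms) of x^3 - 347 would satisfy p^3 = 347 q^3, forcing q = 1 and p^3 = 347; but 347 is not a perfect cube, contradiction. A monic cubic over Q with no rational root is irreducible (any nontrivial factorization would include a linear factor). Hence x^3 - 347 is the minimal polynomial of α, and in particular [Q(α):Q] = 3.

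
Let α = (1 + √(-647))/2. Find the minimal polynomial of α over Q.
m_α(x) = x^2 - x + 162

From 2α - 1 = √(-647), squaring gives (2α - 1)^2 = -647, i.e. 4α^2 - 4α + 1 = -647, so α^2 - α + (1 + 647)/4 = 0. Since -647 ≡ 1 (mod 4), (1 + 647)/4 = 162 ∈ Z. The polynomial x^2 - x + 162 has discriminant 1 - 4·(162) = -647, which is not a perfect square in Q (d = -647 is squarefree and ≠ 1), so x^2 - x + 162 is irreducible over Q. It is the minimal polynomial of α.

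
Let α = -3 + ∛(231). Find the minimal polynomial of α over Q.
m_α(x) = x^3 + 9x^2 + 27x - 204

Set β = α + 3 = ∛(231), so β^3 = 231. Then (α + 3)^3 - 231 = 0, i.e. α is a root of g(x) = (x + 3)^3 - 231 = x^3 + 9x^2 + 27x - 204. Since g(x) = h(x + 3) where h(x) = x^3 - 231, and h is irreducible over Q (because 231 is not a perfect cube, so h has no rational root, and a monic cubic with no rational root is irreducible), g is also irreducible (irreducibility is preserved under the substitution x → x + 3). Hence m_α(x) = x^3 + 9x^2 + 27x - 204.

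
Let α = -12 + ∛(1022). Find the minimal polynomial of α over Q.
m_α(x) = x^3 + 36x^2 + 432x + 706

Set β = α + 12 = ∛(1022), so β^3 = 1022. Then (α + 12)^3 - 1022 = 0, i.e. α is a root of g(x) = (x + 12)^3 - 1022 = x^3 + 36x^2 + 432x + 706. Since g(x) = h(x + 12) where h(x) = x^3 - 1022, and h is irreducible over Q (because 1022 is not a perfect cube, so h has no rational root, and a monic cubic with no rational root is irreducible), g is also irreducible (irreducibility is preserved under the substitution x → x + 12). Hence m_α(x) = x^3 + 36x^2 + 432x + 706.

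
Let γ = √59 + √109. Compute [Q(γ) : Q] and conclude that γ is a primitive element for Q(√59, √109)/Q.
[Q(γ) : Q] = 4 (equivalently, Q(γ) = Q(√59, √109))

Obviously Q(γ) ⊆ Q(√59, √109), and [Q(√59, √109):Q] = 4 (since 59, 109 are distinct squarefree integers > 1 with 6431 not a perfect square). To show equality we compute the minimal polynomial of γ. From γ = √59 + √109: γ^2 = 59 + 2√(6431) + 109 = 168 + 2√(6431), so γ^2 - 168 = 2√(6431); squaring, (γ^2 - 168)^2 = 4·6431, i.e. γ^4 - 336γ^2 + 28224 - 25724 = 0, i.e. γ^4 - 336γ^2 + 2500 = 0. So γ is a root of x^4 - 336x^2 + 2500. This polynomial is irreducible over Q: it has no rational root (each ±√59 ± √109 is irrational), and any factorization into two quadratics over Q would force √(6431) ∈ Q (pairing opposite roots) or √59, √109 ∈ Q (other pairings), all impossible. Hence [Q(γ):Q] = 4 = [Q(√59, √109):Q], so Q(γ) = Q(√59, √109).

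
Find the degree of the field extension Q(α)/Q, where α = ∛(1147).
[Q(α):Q] = 3

The minimal polynomial of α is x^3 - 1147, irreducible over Q since 1147 is not a perfect cube (so x^3 - 1147 has no rational root). Hence [Q(α):Q] = deg(m_α) = 3.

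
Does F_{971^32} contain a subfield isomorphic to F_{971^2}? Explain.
Yes: F_{971^2} is a subfield of F_{971^32}

F_{p^m} embeds in F_{p^n} iff m | n (since F_{p^n} is the splitting field of x^(p^n) - x, and F_{p^m} ⊂ F_{p^n} forces p^n to be a power of p^m, i.e. m | n; conversely if m | n then every root of x^(p^m) - x is a root of x^(p^n) - x). Here 2 | 32 (since 32 = 16·2), so F_{971^2} is a subfield of F_{971^32}, and [F_{971^32} : F_{971^2}] = 32/2 = 16.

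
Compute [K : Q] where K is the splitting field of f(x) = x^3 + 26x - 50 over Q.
[K : Q] = 6

By the rational root test, any rational root of the monic integer polynomial f(x) = x^3 + 26x - 50 must be an integer dividing the constant term -50, i.e. one of ±{1, 2, 5, 10, 25, 50}. Evaluating: f(1) = -23, f(-1) = -77, f(2) = 10, f(-2) = -110, f(5) = 205, f(-5) = -305, f(10) = 1210, f(-10) = -1310, f(25) = 16225, f(-25) = -16325, f(50) = 126250, f(-50) = -126350; none is 0, so f has no rational root and is therefore irreducible over Q (a cubic with no linear factor over a field is irreducible). For an irreducible cubic, the Galois group is A_3 or S_3 according as the discriminant disc(f) = -4a^3 - 27b^2 = -4·(26)^3 - 27·(-50)^2 = -137804 is or is not a square in Q. Here disc(f) = -137804 is not a perfect square in Q, so the Galois group of f over Q is not contained in A_3 and must be all of S_3. The splitting field has degree |S_3| = 6 over Q, so [K : Q] = 6.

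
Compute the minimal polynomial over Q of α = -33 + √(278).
m_α(x) = x^2 + 66x + 811

From α + 33 = √(278), squaring gives (α + 33)^2 = 278, i.e. α^2 + 66α + 1089 = 278, so α^2 + 66α + 811 = 0. The discriminant of x^2 + 66x + 811 is (66)^2 - 4·(811) = 4356 - 3244 = 1112, and 4·(278) is not a perfect square in Q since 278 is squarefree and ≠ 1. Hence x^2 + 66x + 811 is irreducible over Q and is the minimal polynomial of α.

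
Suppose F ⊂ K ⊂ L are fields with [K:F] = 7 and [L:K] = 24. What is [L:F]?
[L:F] = 168

The tower law says that for any tower of field extensions F ⊂ K ⊂ L with finite degrees, [L:F] = [L:K] · [K:F]. Here this gives [L:F] = 24 · 7 = 168.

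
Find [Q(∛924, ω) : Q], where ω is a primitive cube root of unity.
[Q(∛924, ω) : Q] = 6

[Q(∛924):Q] = 3 (min poly x^3 - 924, irreducible since 924 is not a perfect cube). [Q(ω):Q] = 2 (min poly x^2 + x + 1). Since Q(∛924) ⊂ R and ω ∉ R, we have ω ∉ Q(∛924), so x^2 + x + 1 remains irreducible over Q(∛924) and [Q(∛924, ω) : Q(∛924)] = 2. By the tower law, [Q(∛924, ω) : Q] = 3 · 2 = 6. (In fact Q(∛924, ω) is the splitting field of x^3 - 924 over Q.)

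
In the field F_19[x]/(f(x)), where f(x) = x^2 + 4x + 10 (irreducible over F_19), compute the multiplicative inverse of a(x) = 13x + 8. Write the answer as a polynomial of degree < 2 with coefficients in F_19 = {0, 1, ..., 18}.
a(x)^(-1) ≡ 15x + 4 (mod f(x))

Since f is irreducible over F_19, F_19[x]/(f) is a field and a(x) ≠ 0 has an inverse. Apply the extended Euclidean algorithm to f(x) and a(x) in F_19[x]: f(x) = (3x + 16)·a(x) + (15). The last nonzero remainder is the constant 15 = gcd(f, a) in F_19. Back-substituting through the division chain expresses 15 = s(x)·a(x) + t(x)·f(x) with s(x) ≡ 16x + 3 (mod f), so (16x + 3)·a(x) ≡ 15 (mod f). Multiplying by 15^(-1) ≡ 14 in F_19 gives a(x)^(-1) ≡ 14·(16x + 3) ≡ 15x + 4 (mod f). Check: (13x + 8)·(15x + 4) = 5x^2 + x + 13 ≡ 1 (mod x^2 + 4x + 10).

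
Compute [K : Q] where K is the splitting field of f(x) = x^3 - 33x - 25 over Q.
[K : Q] = 6

By the rational root test, any rational root of the monic integer polynomial f(x) = x^3 - 33x - 25 must be an integer dividing the constant term -25, i.e. one of ±{1, 5, 25}. Evaluating: f(1) = -57, f(-1) = 7, f(5) = -65, f(-5) = 15, f(25) = 14775, f(-25) = -14825; none is 0, so f has no rational root and is therefore irreducible over Q (a cubic with no linear factor over a field is irreducible). For an irreducible cubic, the Galois group is A_3 or S_3 according as the discriminant disc(f) = -4a^3 - 27b^2 = -4·(-33)^3 - 27·(-25)^2 = 126873 is or is not a square in Q. Here disc(f) = 126873 is not a perfect square in Q, so the Galois group of f over Q is not contained in A_3 and must be all of S_3. The splitting field has degree |S_3| = 6 over Q, so [K : Q] = 6.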